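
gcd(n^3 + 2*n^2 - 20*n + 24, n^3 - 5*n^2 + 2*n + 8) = n - 2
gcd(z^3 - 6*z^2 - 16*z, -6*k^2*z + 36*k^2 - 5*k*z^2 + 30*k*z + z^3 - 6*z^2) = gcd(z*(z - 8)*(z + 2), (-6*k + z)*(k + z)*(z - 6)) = 1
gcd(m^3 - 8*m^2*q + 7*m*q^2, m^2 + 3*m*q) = m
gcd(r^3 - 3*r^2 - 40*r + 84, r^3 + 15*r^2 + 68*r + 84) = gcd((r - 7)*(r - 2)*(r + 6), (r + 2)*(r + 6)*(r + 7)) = r + 6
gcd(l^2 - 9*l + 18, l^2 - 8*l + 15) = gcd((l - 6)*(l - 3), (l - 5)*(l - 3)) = l - 3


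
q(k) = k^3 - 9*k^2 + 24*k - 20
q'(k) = 3*k^2 - 18*k + 24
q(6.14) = 19.54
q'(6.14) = 26.58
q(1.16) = -2.71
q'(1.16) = 7.16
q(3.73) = -3.80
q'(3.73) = -1.40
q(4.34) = -3.61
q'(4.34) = 2.39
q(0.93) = -4.66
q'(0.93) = 9.85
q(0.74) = -6.76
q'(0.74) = 12.32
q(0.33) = -13.02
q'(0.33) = 18.39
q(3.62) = -3.62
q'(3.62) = -1.85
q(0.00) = -20.00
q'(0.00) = 24.00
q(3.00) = -2.00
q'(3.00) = -3.00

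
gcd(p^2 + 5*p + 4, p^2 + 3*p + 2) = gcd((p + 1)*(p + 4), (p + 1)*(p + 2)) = p + 1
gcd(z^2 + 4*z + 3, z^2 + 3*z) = z + 3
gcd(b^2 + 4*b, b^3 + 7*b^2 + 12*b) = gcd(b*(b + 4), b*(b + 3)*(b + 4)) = b^2 + 4*b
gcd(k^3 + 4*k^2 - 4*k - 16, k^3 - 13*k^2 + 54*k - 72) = 1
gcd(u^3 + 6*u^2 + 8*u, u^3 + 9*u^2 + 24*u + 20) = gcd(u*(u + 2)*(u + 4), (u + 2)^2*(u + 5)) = u + 2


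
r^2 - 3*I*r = r*(r - 3*I)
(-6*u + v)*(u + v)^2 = -6*u^3 - 11*u^2*v - 4*u*v^2 + v^3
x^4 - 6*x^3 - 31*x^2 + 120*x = x*(x - 8)*(x - 3)*(x + 5)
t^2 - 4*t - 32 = (t - 8)*(t + 4)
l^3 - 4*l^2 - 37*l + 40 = (l - 8)*(l - 1)*(l + 5)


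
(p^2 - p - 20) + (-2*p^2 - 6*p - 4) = -p^2 - 7*p - 24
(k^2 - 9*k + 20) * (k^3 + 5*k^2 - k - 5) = k^5 - 4*k^4 - 26*k^3 + 104*k^2 + 25*k - 100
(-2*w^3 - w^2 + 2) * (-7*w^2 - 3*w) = 14*w^5 + 13*w^4 + 3*w^3 - 14*w^2 - 6*w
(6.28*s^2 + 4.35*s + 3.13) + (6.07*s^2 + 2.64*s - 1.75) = 12.35*s^2 + 6.99*s + 1.38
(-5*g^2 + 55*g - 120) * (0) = 0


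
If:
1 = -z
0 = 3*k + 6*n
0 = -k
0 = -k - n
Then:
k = 0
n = 0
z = -1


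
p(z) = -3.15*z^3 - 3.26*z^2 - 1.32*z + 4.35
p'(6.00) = -380.64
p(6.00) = -801.33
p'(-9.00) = -708.09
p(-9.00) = 2048.52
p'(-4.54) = -166.50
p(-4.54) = 237.92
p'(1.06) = -18.85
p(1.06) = -4.46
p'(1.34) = -27.03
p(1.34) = -10.85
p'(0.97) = -16.54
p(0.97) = -2.87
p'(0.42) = -5.73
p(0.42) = 2.99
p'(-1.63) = -15.80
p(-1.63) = 11.48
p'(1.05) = -18.58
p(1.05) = -4.28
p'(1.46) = -30.98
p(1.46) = -14.33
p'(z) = -9.45*z^2 - 6.52*z - 1.32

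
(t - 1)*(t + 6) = t^2 + 5*t - 6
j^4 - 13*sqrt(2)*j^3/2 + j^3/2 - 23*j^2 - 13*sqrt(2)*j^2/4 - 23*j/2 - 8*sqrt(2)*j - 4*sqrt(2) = (j + 1/2)*(j - 8*sqrt(2))*(j + sqrt(2)/2)*(j + sqrt(2))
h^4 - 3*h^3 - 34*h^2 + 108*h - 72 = (h - 6)*(h - 2)*(h - 1)*(h + 6)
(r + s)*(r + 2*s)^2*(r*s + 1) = r^4*s + 5*r^3*s^2 + r^3 + 8*r^2*s^3 + 5*r^2*s + 4*r*s^4 + 8*r*s^2 + 4*s^3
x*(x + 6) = x^2 + 6*x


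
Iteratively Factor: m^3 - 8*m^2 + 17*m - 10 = (m - 5)*(m^2 - 3*m + 2) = (m - 5)*(m - 2)*(m - 1)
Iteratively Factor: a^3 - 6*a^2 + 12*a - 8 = (a - 2)*(a^2 - 4*a + 4) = (a - 2)^2*(a - 2)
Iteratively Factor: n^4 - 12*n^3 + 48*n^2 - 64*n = (n - 4)*(n^3 - 8*n^2 + 16*n) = (n - 4)^2*(n^2 - 4*n) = (n - 4)^3*(n)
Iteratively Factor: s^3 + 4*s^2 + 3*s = (s + 1)*(s^2 + 3*s) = (s + 1)*(s + 3)*(s)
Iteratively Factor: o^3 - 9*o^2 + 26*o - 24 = (o - 4)*(o^2 - 5*o + 6) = (o - 4)*(o - 3)*(o - 2)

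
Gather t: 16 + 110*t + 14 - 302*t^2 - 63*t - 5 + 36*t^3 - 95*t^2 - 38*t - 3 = 36*t^3 - 397*t^2 + 9*t + 22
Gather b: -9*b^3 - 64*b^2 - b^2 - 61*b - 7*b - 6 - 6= -9*b^3 - 65*b^2 - 68*b - 12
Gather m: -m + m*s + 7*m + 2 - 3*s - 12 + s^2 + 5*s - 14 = m*(s + 6) + s^2 + 2*s - 24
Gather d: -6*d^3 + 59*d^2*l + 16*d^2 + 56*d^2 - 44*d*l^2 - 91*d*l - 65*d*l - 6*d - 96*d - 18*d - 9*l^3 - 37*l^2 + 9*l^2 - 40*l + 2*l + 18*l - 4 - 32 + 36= -6*d^3 + d^2*(59*l + 72) + d*(-44*l^2 - 156*l - 120) - 9*l^3 - 28*l^2 - 20*l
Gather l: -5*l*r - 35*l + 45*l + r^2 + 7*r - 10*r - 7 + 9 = l*(10 - 5*r) + r^2 - 3*r + 2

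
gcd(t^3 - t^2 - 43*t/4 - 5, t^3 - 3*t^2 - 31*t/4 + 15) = t^2 - 3*t/2 - 10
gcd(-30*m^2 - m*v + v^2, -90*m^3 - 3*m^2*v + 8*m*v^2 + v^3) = 5*m + v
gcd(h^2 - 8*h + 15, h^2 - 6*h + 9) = h - 3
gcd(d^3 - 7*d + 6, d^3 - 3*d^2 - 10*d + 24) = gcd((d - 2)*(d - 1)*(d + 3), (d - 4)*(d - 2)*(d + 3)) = d^2 + d - 6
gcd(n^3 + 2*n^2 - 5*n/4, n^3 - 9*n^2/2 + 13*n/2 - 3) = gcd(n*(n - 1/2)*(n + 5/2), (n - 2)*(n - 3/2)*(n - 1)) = 1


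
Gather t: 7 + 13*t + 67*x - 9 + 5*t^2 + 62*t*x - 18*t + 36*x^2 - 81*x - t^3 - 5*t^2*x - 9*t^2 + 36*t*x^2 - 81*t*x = -t^3 + t^2*(-5*x - 4) + t*(36*x^2 - 19*x - 5) + 36*x^2 - 14*x - 2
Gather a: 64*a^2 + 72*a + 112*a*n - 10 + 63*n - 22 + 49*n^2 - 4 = 64*a^2 + a*(112*n + 72) + 49*n^2 + 63*n - 36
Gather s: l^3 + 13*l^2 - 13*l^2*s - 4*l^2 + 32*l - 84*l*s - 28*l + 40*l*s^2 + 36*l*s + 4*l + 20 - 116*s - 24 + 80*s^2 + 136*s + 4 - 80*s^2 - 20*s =l^3 + 9*l^2 + 40*l*s^2 + 8*l + s*(-13*l^2 - 48*l)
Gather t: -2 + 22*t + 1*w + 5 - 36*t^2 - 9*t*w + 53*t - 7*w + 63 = -36*t^2 + t*(75 - 9*w) - 6*w + 66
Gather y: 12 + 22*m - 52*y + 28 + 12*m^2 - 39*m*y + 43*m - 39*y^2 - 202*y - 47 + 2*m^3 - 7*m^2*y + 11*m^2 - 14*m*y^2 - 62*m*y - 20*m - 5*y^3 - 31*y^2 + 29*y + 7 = 2*m^3 + 23*m^2 + 45*m - 5*y^3 + y^2*(-14*m - 70) + y*(-7*m^2 - 101*m - 225)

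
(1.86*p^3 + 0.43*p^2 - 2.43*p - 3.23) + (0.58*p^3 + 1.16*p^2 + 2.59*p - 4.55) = 2.44*p^3 + 1.59*p^2 + 0.16*p - 7.78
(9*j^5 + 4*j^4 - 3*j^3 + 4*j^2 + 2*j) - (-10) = 9*j^5 + 4*j^4 - 3*j^3 + 4*j^2 + 2*j + 10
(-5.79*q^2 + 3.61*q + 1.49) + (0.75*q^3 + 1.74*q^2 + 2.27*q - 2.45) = 0.75*q^3 - 4.05*q^2 + 5.88*q - 0.96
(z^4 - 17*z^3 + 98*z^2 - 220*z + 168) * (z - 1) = z^5 - 18*z^4 + 115*z^3 - 318*z^2 + 388*z - 168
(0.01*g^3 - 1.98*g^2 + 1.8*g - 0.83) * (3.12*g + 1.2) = 0.0312*g^4 - 6.1656*g^3 + 3.24*g^2 - 0.4296*g - 0.996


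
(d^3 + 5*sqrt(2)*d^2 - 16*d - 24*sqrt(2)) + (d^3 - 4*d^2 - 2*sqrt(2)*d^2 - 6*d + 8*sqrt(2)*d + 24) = 2*d^3 - 4*d^2 + 3*sqrt(2)*d^2 - 22*d + 8*sqrt(2)*d - 24*sqrt(2) + 24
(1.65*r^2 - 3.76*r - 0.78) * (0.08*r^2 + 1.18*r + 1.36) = 0.132*r^4 + 1.6462*r^3 - 2.2552*r^2 - 6.034*r - 1.0608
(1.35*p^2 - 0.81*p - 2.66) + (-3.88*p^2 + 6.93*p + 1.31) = -2.53*p^2 + 6.12*p - 1.35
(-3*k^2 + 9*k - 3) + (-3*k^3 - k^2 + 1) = -3*k^3 - 4*k^2 + 9*k - 2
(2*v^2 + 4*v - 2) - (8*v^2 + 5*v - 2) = -6*v^2 - v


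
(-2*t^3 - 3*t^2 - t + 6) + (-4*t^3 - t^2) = -6*t^3 - 4*t^2 - t + 6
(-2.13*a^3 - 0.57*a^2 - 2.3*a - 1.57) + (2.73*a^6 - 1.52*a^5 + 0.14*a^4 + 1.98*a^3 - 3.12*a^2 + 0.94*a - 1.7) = 2.73*a^6 - 1.52*a^5 + 0.14*a^4 - 0.15*a^3 - 3.69*a^2 - 1.36*a - 3.27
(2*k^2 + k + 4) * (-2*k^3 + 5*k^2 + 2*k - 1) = -4*k^5 + 8*k^4 + k^3 + 20*k^2 + 7*k - 4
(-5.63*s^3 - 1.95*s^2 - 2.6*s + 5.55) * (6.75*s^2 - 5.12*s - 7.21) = -38.0025*s^5 + 15.6631*s^4 + 33.0263*s^3 + 64.834*s^2 - 9.67*s - 40.0155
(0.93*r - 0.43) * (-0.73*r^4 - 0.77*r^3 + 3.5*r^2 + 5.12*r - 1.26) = -0.6789*r^5 - 0.4022*r^4 + 3.5861*r^3 + 3.2566*r^2 - 3.3734*r + 0.5418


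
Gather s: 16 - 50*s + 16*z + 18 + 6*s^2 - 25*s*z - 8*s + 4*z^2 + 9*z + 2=6*s^2 + s*(-25*z - 58) + 4*z^2 + 25*z + 36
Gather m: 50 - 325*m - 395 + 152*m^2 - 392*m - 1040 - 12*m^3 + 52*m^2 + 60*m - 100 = -12*m^3 + 204*m^2 - 657*m - 1485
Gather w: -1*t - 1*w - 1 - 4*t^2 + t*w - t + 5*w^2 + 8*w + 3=-4*t^2 - 2*t + 5*w^2 + w*(t + 7) + 2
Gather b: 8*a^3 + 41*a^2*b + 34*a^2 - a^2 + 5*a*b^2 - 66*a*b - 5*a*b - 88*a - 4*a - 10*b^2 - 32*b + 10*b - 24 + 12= 8*a^3 + 33*a^2 - 92*a + b^2*(5*a - 10) + b*(41*a^2 - 71*a - 22) - 12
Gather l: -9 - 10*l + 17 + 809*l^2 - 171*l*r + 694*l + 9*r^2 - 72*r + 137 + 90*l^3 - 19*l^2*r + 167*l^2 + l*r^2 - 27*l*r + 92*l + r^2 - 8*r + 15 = 90*l^3 + l^2*(976 - 19*r) + l*(r^2 - 198*r + 776) + 10*r^2 - 80*r + 160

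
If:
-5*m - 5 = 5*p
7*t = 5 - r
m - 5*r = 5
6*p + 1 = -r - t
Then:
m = -15/17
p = -2/17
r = -20/17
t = 15/17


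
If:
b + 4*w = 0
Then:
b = -4*w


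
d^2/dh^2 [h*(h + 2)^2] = 6*h + 8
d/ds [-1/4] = 0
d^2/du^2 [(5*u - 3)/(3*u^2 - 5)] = 18*(4*u^2*(5*u - 3) + (1 - 5*u)*(3*u^2 - 5))/(3*u^2 - 5)^3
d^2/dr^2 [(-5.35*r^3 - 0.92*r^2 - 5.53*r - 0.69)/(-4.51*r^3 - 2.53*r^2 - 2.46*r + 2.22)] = (6.82121026329696e-13*r^7 - 84.6644259999998*r^6 + 318.747858*r^5 + 1128.55083*r^4 + 316.412474*r^3 + 592.540074*r^2 + 411.777468*r + 85.571244)/(91.733851*r^9 + 154.381359*r^8 + 236.714115*r^7 + 49.145239*r^6 - 22.868406*r^5 - 144.478422*r^4 - 1.33282799999998*r^3 - 2.89709999999999*r^2 + 36.371592*r - 10.941048)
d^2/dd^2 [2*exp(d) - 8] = 2*exp(d)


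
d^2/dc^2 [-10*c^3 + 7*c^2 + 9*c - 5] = 14 - 60*c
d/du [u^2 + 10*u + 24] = 2*u + 10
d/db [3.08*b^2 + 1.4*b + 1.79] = 6.16*b + 1.4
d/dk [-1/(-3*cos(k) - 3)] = sin(k)/(3*(cos(k) + 1)^2)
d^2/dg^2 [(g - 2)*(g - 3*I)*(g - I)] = 6*g - 4 - 8*I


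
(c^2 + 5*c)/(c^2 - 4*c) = (c + 5)/(c - 4)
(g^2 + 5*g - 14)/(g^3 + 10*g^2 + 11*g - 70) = 1/(g + 5)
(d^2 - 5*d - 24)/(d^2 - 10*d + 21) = (d^2 - 5*d - 24)/(d^2 - 10*d + 21)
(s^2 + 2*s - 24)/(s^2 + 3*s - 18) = (s - 4)/(s - 3)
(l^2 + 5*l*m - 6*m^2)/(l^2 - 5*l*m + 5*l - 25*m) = (l^2 + 5*l*m - 6*m^2)/(l^2 - 5*l*m + 5*l - 25*m)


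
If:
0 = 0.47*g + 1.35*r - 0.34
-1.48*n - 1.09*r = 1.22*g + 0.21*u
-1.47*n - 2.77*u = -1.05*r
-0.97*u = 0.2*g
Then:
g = -0.54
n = 0.10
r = 0.44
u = 0.11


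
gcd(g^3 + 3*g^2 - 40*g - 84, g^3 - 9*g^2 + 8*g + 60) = g^2 - 4*g - 12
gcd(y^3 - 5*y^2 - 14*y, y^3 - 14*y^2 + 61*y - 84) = y - 7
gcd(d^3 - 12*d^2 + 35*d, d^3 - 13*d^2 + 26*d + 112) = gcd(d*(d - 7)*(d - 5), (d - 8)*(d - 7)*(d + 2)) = d - 7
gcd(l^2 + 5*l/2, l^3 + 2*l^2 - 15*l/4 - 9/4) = 1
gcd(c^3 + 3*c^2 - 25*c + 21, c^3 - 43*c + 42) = c^2 + 6*c - 7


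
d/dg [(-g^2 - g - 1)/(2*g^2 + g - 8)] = (g^2 + 20*g + 9)/(4*g^4 + 4*g^3 - 31*g^2 - 16*g + 64)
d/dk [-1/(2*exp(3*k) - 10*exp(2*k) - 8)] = (3*exp(k) - 10)*exp(2*k)/(2*(-exp(3*k) + 5*exp(2*k) + 4)^2)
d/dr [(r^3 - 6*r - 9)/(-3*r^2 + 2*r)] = (-3*r^4 + 4*r^3 - 18*r^2 - 54*r + 18)/(r^2*(9*r^2 - 12*r + 4))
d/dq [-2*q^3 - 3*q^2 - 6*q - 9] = -6*q^2 - 6*q - 6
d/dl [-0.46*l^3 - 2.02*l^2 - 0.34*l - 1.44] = -1.38*l^2 - 4.04*l - 0.34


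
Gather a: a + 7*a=8*a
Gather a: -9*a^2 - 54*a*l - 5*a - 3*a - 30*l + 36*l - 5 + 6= -9*a^2 + a*(-54*l - 8) + 6*l + 1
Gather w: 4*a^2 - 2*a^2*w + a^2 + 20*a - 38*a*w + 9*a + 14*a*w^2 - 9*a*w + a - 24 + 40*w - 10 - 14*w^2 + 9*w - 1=5*a^2 + 30*a + w^2*(14*a - 14) + w*(-2*a^2 - 47*a + 49) - 35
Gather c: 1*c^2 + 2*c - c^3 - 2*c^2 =-c^3 - c^2 + 2*c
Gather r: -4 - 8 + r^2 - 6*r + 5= r^2 - 6*r - 7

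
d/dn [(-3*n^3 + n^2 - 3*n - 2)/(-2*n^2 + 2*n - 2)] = (3*n^4 - 6*n^3 + 7*n^2 - 6*n + 5)/(2*(n^4 - 2*n^3 + 3*n^2 - 2*n + 1))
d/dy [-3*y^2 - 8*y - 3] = -6*y - 8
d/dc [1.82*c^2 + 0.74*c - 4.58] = 3.64*c + 0.74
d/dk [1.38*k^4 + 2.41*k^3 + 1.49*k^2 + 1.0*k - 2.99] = 5.52*k^3 + 7.23*k^2 + 2.98*k + 1.0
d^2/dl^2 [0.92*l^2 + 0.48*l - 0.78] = 1.84000000000000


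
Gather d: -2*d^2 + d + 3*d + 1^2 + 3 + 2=-2*d^2 + 4*d + 6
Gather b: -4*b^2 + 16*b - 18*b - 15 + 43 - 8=-4*b^2 - 2*b + 20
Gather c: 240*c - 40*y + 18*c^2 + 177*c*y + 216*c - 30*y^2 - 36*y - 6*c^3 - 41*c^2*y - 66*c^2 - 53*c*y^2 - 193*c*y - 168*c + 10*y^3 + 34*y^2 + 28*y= -6*c^3 + c^2*(-41*y - 48) + c*(-53*y^2 - 16*y + 288) + 10*y^3 + 4*y^2 - 48*y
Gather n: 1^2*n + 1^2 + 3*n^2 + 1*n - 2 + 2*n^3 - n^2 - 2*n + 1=2*n^3 + 2*n^2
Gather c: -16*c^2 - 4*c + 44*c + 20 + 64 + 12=-16*c^2 + 40*c + 96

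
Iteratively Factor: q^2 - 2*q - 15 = (q - 5)*(q + 3)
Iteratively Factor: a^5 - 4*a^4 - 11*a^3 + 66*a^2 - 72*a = (a - 2)*(a^4 - 2*a^3 - 15*a^2 + 36*a) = a*(a - 2)*(a^3 - 2*a^2 - 15*a + 36) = a*(a - 3)*(a - 2)*(a^2 + a - 12) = a*(a - 3)^2*(a - 2)*(a + 4)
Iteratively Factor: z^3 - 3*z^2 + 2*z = (z)*(z^2 - 3*z + 2) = z*(z - 2)*(z - 1)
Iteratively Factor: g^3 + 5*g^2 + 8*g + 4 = (g + 2)*(g^2 + 3*g + 2) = (g + 1)*(g + 2)*(g + 2)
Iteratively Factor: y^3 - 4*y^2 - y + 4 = (y - 1)*(y^2 - 3*y - 4) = (y - 1)*(y + 1)*(y - 4)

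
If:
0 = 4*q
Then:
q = 0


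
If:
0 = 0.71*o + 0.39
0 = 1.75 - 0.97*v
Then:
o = -0.55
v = 1.80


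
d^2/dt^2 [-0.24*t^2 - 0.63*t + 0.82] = -0.480000000000000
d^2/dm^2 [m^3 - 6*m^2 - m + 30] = 6*m - 12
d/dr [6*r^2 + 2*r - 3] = 12*r + 2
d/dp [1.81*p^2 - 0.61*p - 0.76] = 3.62*p - 0.61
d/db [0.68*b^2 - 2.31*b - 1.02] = 1.36*b - 2.31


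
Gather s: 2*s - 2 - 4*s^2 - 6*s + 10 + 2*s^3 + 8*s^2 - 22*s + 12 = 2*s^3 + 4*s^2 - 26*s + 20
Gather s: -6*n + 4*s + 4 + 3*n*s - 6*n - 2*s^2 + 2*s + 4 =-12*n - 2*s^2 + s*(3*n + 6) + 8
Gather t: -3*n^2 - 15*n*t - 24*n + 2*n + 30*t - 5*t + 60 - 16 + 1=-3*n^2 - 22*n + t*(25 - 15*n) + 45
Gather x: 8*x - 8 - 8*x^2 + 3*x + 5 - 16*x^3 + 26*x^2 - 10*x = -16*x^3 + 18*x^2 + x - 3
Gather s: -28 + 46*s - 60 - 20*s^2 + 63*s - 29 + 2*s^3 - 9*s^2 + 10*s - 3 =2*s^3 - 29*s^2 + 119*s - 120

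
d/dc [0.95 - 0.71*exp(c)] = -0.71*exp(c)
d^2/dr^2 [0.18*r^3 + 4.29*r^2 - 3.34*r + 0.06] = 1.08*r + 8.58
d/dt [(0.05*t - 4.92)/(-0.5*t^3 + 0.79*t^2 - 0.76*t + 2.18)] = (0.05*t^3 - 7.4195*t^2 + 7.7736*t - 3.6302)/(0.25*t^6 - 0.79*t^5 + 1.3841*t^4 - 3.3808*t^3 + 4.022*t^2 - 3.3136*t + 4.7524)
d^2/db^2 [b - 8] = 0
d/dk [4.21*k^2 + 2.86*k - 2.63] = 8.42*k + 2.86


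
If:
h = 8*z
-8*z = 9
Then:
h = -9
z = -9/8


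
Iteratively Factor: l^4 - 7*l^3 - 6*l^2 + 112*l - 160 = (l - 5)*(l^3 - 2*l^2 - 16*l + 32) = (l - 5)*(l - 2)*(l^2 - 16) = (l - 5)*(l - 4)*(l - 2)*(l + 4)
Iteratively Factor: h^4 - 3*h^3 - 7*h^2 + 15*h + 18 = (h - 3)*(h^3 - 7*h - 6) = (h - 3)^2*(h^2 + 3*h + 2) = (h - 3)^2*(h + 2)*(h + 1)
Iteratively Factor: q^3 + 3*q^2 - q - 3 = (q + 1)*(q^2 + 2*q - 3) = (q + 1)*(q + 3)*(q - 1)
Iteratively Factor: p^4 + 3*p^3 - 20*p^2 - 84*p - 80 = (p - 5)*(p^3 + 8*p^2 + 20*p + 16) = (p - 5)*(p + 2)*(p^2 + 6*p + 8) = (p - 5)*(p + 2)*(p + 4)*(p + 2)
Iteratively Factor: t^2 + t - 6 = (t - 2)*(t + 3)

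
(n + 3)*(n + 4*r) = n^2 + 4*n*r + 3*n + 12*r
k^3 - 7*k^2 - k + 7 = (k - 7)*(k - 1)*(k + 1)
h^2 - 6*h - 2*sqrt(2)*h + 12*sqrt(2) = (h - 6)*(h - 2*sqrt(2))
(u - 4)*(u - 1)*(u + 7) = u^3 + 2*u^2 - 31*u + 28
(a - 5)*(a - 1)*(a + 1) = a^3 - 5*a^2 - a + 5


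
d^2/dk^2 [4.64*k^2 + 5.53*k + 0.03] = 9.28000000000000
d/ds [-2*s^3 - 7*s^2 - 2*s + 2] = -6*s^2 - 14*s - 2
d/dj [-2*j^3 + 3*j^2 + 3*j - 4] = -6*j^2 + 6*j + 3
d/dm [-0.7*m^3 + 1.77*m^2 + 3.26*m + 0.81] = -2.1*m^2 + 3.54*m + 3.26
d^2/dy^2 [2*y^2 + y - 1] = 4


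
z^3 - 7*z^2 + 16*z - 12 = (z - 3)*(z - 2)^2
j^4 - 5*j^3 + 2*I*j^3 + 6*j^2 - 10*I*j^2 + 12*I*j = j*(j - 3)*(j - 2)*(j + 2*I)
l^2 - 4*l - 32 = (l - 8)*(l + 4)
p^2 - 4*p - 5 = (p - 5)*(p + 1)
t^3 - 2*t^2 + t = t*(t - 1)^2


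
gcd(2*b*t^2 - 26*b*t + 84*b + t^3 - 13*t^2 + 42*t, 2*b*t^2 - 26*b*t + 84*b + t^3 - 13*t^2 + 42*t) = 2*b*t^2 - 26*b*t + 84*b + t^3 - 13*t^2 + 42*t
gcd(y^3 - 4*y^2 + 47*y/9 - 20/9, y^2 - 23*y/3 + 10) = y - 5/3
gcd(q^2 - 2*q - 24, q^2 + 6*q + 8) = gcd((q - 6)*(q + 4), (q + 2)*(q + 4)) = q + 4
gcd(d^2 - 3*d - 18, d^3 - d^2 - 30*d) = d - 6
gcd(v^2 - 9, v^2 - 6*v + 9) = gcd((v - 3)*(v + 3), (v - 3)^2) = v - 3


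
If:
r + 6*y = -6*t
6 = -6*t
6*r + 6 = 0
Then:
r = -1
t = -1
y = 7/6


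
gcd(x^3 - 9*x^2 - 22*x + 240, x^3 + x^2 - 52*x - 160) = x^2 - 3*x - 40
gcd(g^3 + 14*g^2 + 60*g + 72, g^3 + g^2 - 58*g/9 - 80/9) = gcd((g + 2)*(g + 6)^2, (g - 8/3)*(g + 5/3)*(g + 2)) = g + 2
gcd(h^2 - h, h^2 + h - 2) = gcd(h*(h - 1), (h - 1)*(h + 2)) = h - 1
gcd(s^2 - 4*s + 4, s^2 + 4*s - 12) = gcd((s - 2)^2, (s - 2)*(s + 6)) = s - 2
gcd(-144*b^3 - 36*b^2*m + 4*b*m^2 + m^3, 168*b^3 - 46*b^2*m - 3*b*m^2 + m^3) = 6*b - m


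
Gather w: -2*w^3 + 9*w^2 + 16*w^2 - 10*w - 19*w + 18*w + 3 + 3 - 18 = -2*w^3 + 25*w^2 - 11*w - 12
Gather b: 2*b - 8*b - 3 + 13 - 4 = 6 - 6*b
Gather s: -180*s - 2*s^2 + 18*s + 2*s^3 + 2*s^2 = 2*s^3 - 162*s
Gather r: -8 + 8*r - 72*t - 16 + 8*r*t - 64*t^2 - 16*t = r*(8*t + 8) - 64*t^2 - 88*t - 24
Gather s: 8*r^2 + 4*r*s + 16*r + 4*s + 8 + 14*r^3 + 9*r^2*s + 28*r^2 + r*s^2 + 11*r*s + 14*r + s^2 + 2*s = 14*r^3 + 36*r^2 + 30*r + s^2*(r + 1) + s*(9*r^2 + 15*r + 6) + 8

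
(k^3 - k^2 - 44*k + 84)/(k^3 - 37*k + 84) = (k^2 - 8*k + 12)/(k^2 - 7*k + 12)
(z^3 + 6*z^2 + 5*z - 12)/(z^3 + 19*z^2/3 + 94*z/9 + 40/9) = 9*(z^2 + 2*z - 3)/(9*z^2 + 21*z + 10)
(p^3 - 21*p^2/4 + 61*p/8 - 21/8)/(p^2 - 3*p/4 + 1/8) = (4*p^2 - 19*p + 21)/(4*p - 1)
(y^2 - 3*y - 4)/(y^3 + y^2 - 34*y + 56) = (y + 1)/(y^2 + 5*y - 14)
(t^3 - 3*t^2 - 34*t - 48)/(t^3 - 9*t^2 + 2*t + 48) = (t + 3)/(t - 3)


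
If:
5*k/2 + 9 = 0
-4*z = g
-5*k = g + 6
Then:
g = 12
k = -18/5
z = -3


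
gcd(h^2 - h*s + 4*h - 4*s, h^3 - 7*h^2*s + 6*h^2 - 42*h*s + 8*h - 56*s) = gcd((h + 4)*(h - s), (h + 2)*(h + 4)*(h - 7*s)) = h + 4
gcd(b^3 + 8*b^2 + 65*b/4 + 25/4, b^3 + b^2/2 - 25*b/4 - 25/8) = b^2 + 3*b + 5/4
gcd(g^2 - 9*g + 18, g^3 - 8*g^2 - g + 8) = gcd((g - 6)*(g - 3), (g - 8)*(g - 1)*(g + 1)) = 1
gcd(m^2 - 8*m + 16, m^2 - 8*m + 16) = m^2 - 8*m + 16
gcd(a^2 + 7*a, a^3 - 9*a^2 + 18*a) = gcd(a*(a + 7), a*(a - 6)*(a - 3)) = a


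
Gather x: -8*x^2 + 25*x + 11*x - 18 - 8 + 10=-8*x^2 + 36*x - 16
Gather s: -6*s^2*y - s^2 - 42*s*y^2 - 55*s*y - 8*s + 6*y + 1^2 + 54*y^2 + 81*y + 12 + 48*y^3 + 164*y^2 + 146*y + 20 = s^2*(-6*y - 1) + s*(-42*y^2 - 55*y - 8) + 48*y^3 + 218*y^2 + 233*y + 33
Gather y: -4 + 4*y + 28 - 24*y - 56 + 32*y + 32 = 12*y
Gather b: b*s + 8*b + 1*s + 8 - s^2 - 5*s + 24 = b*(s + 8) - s^2 - 4*s + 32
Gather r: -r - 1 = -r - 1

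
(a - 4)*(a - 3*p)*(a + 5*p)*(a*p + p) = a^4*p + 2*a^3*p^2 - 3*a^3*p - 15*a^2*p^3 - 6*a^2*p^2 - 4*a^2*p + 45*a*p^3 - 8*a*p^2 + 60*p^3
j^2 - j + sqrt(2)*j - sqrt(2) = (j - 1)*(j + sqrt(2))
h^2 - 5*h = h*(h - 5)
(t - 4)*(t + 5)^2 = t^3 + 6*t^2 - 15*t - 100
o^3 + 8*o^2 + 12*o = o*(o + 2)*(o + 6)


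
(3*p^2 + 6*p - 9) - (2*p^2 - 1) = p^2 + 6*p - 8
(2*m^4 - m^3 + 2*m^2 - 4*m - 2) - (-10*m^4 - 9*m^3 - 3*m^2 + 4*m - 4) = 12*m^4 + 8*m^3 + 5*m^2 - 8*m + 2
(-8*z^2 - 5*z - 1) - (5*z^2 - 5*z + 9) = -13*z^2 - 10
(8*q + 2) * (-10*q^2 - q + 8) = -80*q^3 - 28*q^2 + 62*q + 16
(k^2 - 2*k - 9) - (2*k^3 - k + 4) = -2*k^3 + k^2 - k - 13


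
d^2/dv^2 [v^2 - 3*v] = 2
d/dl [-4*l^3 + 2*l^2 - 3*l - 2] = -12*l^2 + 4*l - 3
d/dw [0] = 0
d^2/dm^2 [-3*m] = 0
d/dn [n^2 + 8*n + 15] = 2*n + 8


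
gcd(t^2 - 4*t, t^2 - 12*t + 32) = t - 4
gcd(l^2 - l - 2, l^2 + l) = l + 1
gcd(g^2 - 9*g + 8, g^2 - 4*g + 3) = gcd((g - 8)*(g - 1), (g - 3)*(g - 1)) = g - 1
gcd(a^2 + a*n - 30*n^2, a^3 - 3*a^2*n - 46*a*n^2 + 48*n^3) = a + 6*n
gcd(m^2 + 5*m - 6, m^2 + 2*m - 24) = m + 6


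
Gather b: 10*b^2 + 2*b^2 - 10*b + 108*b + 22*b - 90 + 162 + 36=12*b^2 + 120*b + 108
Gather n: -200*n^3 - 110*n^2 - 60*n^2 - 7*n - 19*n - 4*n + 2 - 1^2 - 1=-200*n^3 - 170*n^2 - 30*n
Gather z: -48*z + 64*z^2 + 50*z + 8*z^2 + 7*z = 72*z^2 + 9*z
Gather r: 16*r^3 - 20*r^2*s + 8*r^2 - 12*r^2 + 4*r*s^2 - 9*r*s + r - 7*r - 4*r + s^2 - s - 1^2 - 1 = 16*r^3 + r^2*(-20*s - 4) + r*(4*s^2 - 9*s - 10) + s^2 - s - 2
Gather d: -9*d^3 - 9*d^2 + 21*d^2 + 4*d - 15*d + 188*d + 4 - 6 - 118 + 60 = -9*d^3 + 12*d^2 + 177*d - 60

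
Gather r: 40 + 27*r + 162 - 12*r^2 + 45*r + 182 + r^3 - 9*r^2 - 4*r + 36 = r^3 - 21*r^2 + 68*r + 420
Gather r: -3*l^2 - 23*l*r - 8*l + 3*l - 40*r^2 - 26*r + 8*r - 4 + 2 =-3*l^2 - 5*l - 40*r^2 + r*(-23*l - 18) - 2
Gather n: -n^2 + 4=4 - n^2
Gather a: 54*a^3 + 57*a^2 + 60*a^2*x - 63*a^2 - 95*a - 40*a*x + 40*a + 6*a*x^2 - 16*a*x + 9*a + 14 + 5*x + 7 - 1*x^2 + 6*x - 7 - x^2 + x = 54*a^3 + a^2*(60*x - 6) + a*(6*x^2 - 56*x - 46) - 2*x^2 + 12*x + 14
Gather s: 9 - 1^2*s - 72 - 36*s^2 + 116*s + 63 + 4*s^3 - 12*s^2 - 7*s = 4*s^3 - 48*s^2 + 108*s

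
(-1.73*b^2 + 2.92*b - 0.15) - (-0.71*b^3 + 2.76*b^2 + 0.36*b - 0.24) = 0.71*b^3 - 4.49*b^2 + 2.56*b + 0.09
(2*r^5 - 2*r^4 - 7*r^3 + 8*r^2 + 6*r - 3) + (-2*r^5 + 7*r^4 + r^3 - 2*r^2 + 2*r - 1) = 5*r^4 - 6*r^3 + 6*r^2 + 8*r - 4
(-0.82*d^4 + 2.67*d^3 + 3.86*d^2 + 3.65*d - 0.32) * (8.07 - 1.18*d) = 0.9676*d^5 - 9.768*d^4 + 16.9921*d^3 + 26.8432*d^2 + 29.8331*d - 2.5824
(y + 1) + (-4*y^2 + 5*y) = -4*y^2 + 6*y + 1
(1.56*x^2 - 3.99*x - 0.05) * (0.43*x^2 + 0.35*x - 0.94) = 0.6708*x^4 - 1.1697*x^3 - 2.8844*x^2 + 3.7331*x + 0.047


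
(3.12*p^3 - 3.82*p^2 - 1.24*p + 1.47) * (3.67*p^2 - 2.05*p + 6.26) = 11.4504*p^5 - 20.4154*p^4 + 22.8114*p^3 - 15.9763*p^2 - 10.7759*p + 9.2022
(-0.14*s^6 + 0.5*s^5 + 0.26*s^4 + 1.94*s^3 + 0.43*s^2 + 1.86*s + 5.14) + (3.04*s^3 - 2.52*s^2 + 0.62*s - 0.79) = -0.14*s^6 + 0.5*s^5 + 0.26*s^4 + 4.98*s^3 - 2.09*s^2 + 2.48*s + 4.35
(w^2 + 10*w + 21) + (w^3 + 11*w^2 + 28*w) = w^3 + 12*w^2 + 38*w + 21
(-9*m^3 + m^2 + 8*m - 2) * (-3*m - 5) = 27*m^4 + 42*m^3 - 29*m^2 - 34*m + 10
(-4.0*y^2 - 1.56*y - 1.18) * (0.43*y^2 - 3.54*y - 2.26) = -1.72*y^4 + 13.4892*y^3 + 14.055*y^2 + 7.7028*y + 2.6668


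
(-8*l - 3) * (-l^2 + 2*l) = 8*l^3 - 13*l^2 - 6*l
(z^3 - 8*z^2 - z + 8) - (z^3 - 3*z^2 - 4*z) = -5*z^2 + 3*z + 8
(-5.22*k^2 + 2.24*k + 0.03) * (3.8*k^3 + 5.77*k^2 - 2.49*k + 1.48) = -19.836*k^5 - 21.6074*k^4 + 26.0366*k^3 - 13.1301*k^2 + 3.2405*k + 0.0444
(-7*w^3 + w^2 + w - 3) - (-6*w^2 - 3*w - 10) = -7*w^3 + 7*w^2 + 4*w + 7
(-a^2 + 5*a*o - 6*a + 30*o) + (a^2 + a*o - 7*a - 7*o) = 6*a*o - 13*a + 23*o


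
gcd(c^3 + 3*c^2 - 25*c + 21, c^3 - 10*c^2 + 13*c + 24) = c - 3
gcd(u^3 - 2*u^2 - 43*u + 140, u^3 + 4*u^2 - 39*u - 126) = u + 7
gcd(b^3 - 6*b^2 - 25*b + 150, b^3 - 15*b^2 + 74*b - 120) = b^2 - 11*b + 30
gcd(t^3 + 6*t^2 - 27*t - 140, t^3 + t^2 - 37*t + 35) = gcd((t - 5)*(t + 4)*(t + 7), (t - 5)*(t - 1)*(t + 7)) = t^2 + 2*t - 35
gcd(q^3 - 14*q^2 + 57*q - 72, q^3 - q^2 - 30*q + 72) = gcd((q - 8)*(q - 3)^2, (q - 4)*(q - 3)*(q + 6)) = q - 3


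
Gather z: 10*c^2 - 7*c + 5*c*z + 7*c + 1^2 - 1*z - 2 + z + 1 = 10*c^2 + 5*c*z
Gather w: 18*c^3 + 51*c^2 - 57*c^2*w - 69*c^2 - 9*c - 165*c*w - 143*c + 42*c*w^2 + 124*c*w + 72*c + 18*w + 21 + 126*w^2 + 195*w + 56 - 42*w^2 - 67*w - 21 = 18*c^3 - 18*c^2 - 80*c + w^2*(42*c + 84) + w*(-57*c^2 - 41*c + 146) + 56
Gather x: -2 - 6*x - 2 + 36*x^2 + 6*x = 36*x^2 - 4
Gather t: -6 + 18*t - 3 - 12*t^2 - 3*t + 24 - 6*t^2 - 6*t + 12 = -18*t^2 + 9*t + 27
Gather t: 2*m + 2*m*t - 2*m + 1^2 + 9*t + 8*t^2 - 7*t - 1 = 8*t^2 + t*(2*m + 2)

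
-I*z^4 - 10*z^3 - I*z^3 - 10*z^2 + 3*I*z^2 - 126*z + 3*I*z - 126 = (z - 7*I)*(z - 6*I)*(z + 3*I)*(-I*z - I)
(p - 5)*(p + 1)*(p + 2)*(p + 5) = p^4 + 3*p^3 - 23*p^2 - 75*p - 50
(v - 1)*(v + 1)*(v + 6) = v^3 + 6*v^2 - v - 6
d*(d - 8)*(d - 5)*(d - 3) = d^4 - 16*d^3 + 79*d^2 - 120*d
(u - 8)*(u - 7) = u^2 - 15*u + 56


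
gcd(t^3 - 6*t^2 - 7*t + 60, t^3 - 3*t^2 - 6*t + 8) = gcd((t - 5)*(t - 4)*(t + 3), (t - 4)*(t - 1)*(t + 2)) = t - 4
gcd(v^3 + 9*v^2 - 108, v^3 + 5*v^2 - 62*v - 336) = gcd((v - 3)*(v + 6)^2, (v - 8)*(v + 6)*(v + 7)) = v + 6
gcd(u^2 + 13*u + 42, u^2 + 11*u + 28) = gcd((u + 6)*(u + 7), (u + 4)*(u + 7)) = u + 7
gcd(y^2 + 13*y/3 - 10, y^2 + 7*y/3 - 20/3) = y - 5/3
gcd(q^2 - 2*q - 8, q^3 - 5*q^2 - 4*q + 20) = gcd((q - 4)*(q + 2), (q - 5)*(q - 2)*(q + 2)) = q + 2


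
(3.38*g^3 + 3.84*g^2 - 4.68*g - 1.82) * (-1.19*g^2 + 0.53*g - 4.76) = -4.0222*g^5 - 2.7782*g^4 - 8.4844*g^3 - 18.593*g^2 + 21.3122*g + 8.6632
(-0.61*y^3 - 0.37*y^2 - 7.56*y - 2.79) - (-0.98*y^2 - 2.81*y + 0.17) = -0.61*y^3 + 0.61*y^2 - 4.75*y - 2.96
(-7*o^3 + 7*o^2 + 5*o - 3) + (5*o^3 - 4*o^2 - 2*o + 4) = -2*o^3 + 3*o^2 + 3*o + 1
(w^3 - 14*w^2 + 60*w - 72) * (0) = 0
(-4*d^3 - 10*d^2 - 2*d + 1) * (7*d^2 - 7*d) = -28*d^5 - 42*d^4 + 56*d^3 + 21*d^2 - 7*d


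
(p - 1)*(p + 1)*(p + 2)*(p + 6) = p^4 + 8*p^3 + 11*p^2 - 8*p - 12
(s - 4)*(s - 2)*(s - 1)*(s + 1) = s^4 - 6*s^3 + 7*s^2 + 6*s - 8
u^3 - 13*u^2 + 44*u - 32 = (u - 8)*(u - 4)*(u - 1)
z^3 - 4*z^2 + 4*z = z*(z - 2)^2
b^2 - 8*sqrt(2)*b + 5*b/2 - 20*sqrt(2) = (b + 5/2)*(b - 8*sqrt(2))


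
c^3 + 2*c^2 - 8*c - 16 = (c + 2)*(c - 2*sqrt(2))*(c + 2*sqrt(2))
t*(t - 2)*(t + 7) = t^3 + 5*t^2 - 14*t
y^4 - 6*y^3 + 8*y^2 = y^2*(y - 4)*(y - 2)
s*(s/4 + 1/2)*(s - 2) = s^3/4 - s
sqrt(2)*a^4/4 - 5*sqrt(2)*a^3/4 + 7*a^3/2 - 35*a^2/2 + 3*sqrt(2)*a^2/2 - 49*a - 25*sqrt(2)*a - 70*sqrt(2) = (a/2 + sqrt(2))*(a - 7)*(a + 5*sqrt(2))*(sqrt(2)*a/2 + sqrt(2))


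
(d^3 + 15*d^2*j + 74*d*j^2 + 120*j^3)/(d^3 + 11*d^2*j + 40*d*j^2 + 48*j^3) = (d^2 + 11*d*j + 30*j^2)/(d^2 + 7*d*j + 12*j^2)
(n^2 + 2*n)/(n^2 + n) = (n + 2)/(n + 1)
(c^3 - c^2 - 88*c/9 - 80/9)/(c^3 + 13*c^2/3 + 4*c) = (3*c^2 - 7*c - 20)/(3*c*(c + 3))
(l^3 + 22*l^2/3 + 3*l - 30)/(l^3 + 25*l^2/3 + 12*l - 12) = (3*l - 5)/(3*l - 2)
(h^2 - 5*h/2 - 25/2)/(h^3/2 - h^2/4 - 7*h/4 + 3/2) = 2*(2*h^2 - 5*h - 25)/(2*h^3 - h^2 - 7*h + 6)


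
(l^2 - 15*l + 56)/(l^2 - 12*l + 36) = (l^2 - 15*l + 56)/(l^2 - 12*l + 36)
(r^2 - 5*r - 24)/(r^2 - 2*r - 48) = (r + 3)/(r + 6)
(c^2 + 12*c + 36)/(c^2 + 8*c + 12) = (c + 6)/(c + 2)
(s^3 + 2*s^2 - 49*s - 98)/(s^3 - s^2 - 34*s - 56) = (s + 7)/(s + 4)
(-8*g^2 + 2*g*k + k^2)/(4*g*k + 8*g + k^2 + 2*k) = (-2*g + k)/(k + 2)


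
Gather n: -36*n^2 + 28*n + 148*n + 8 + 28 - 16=-36*n^2 + 176*n + 20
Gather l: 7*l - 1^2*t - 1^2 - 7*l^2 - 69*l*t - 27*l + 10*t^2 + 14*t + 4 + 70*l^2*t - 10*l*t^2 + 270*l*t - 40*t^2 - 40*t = l^2*(70*t - 7) + l*(-10*t^2 + 201*t - 20) - 30*t^2 - 27*t + 3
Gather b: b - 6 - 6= b - 12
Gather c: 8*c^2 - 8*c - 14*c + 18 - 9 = 8*c^2 - 22*c + 9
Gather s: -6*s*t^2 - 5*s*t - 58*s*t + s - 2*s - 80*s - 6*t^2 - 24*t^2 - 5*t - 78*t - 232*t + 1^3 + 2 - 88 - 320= s*(-6*t^2 - 63*t - 81) - 30*t^2 - 315*t - 405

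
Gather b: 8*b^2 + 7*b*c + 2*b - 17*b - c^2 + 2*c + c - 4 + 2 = 8*b^2 + b*(7*c - 15) - c^2 + 3*c - 2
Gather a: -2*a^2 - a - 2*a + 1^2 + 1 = -2*a^2 - 3*a + 2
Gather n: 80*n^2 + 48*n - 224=80*n^2 + 48*n - 224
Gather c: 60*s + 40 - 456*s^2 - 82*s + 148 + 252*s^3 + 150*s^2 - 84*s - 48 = 252*s^3 - 306*s^2 - 106*s + 140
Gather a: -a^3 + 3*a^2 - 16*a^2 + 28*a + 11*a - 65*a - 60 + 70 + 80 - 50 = -a^3 - 13*a^2 - 26*a + 40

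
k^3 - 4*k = k*(k - 2)*(k + 2)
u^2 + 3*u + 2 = (u + 1)*(u + 2)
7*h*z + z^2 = z*(7*h + z)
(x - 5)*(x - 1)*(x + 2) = x^3 - 4*x^2 - 7*x + 10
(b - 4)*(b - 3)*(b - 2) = b^3 - 9*b^2 + 26*b - 24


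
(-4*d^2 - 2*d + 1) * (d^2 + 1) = -4*d^4 - 2*d^3 - 3*d^2 - 2*d + 1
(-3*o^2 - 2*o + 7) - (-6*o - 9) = -3*o^2 + 4*o + 16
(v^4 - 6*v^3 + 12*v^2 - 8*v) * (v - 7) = v^5 - 13*v^4 + 54*v^3 - 92*v^2 + 56*v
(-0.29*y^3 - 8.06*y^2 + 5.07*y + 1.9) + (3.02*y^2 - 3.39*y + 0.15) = -0.29*y^3 - 5.04*y^2 + 1.68*y + 2.05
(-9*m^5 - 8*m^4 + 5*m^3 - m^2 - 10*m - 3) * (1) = -9*m^5 - 8*m^4 + 5*m^3 - m^2 - 10*m - 3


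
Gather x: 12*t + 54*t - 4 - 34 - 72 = 66*t - 110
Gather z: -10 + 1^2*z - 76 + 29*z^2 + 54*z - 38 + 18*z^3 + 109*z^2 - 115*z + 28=18*z^3 + 138*z^2 - 60*z - 96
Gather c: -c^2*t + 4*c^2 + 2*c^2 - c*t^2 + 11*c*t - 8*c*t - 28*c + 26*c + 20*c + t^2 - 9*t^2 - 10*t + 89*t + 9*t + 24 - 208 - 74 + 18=c^2*(6 - t) + c*(-t^2 + 3*t + 18) - 8*t^2 + 88*t - 240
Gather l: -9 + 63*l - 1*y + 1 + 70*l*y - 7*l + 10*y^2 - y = l*(70*y + 56) + 10*y^2 - 2*y - 8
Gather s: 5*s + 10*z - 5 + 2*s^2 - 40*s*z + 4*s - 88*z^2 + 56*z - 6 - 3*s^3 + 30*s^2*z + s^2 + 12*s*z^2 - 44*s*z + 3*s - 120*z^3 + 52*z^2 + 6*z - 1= -3*s^3 + s^2*(30*z + 3) + s*(12*z^2 - 84*z + 12) - 120*z^3 - 36*z^2 + 72*z - 12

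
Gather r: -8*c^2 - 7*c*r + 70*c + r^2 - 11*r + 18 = -8*c^2 + 70*c + r^2 + r*(-7*c - 11) + 18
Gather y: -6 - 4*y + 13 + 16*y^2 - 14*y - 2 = 16*y^2 - 18*y + 5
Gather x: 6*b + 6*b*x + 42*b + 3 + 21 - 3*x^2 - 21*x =48*b - 3*x^2 + x*(6*b - 21) + 24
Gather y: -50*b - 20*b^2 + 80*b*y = -20*b^2 + 80*b*y - 50*b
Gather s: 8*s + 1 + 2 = 8*s + 3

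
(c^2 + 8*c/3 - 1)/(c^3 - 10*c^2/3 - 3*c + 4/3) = (c + 3)/(c^2 - 3*c - 4)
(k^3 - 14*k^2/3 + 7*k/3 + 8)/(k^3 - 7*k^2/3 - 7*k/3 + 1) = (3*k - 8)/(3*k - 1)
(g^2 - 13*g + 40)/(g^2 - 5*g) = (g - 8)/g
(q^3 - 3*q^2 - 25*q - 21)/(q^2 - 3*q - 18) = (q^2 - 6*q - 7)/(q - 6)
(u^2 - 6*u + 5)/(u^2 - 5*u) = (u - 1)/u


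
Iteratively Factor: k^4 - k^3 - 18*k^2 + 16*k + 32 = (k - 2)*(k^3 + k^2 - 16*k - 16) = (k - 4)*(k - 2)*(k^2 + 5*k + 4) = (k - 4)*(k - 2)*(k + 4)*(k + 1)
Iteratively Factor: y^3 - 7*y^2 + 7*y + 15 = (y - 3)*(y^2 - 4*y - 5) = (y - 5)*(y - 3)*(y + 1)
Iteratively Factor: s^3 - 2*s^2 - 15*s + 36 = (s + 4)*(s^2 - 6*s + 9) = (s - 3)*(s + 4)*(s - 3)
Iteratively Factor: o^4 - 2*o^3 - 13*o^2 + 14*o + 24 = (o - 4)*(o^3 + 2*o^2 - 5*o - 6) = (o - 4)*(o + 1)*(o^2 + o - 6) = (o - 4)*(o + 1)*(o + 3)*(o - 2)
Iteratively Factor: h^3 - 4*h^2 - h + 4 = (h + 1)*(h^2 - 5*h + 4) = (h - 1)*(h + 1)*(h - 4)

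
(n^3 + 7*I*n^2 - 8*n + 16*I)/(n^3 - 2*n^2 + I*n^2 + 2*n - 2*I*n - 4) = (n^2 + 8*I*n - 16)/(n^2 + 2*n*(-1 + I) - 4*I)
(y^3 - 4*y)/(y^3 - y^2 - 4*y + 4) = y/(y - 1)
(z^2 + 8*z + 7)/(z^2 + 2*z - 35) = (z + 1)/(z - 5)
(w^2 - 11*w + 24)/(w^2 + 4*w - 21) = (w - 8)/(w + 7)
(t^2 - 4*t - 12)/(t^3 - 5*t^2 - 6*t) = (t + 2)/(t*(t + 1))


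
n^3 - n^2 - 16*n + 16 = (n - 4)*(n - 1)*(n + 4)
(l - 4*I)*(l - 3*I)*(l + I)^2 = l^4 - 5*I*l^3 + l^2 - 17*I*l + 12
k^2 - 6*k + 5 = (k - 5)*(k - 1)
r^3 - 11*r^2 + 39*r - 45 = (r - 5)*(r - 3)^2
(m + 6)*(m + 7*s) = m^2 + 7*m*s + 6*m + 42*s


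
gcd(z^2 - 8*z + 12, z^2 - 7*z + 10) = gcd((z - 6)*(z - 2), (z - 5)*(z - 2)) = z - 2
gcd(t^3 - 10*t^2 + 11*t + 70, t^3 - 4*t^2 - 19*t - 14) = t^2 - 5*t - 14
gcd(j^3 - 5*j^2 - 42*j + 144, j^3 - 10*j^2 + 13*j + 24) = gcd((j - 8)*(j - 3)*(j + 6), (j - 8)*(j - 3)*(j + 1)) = j^2 - 11*j + 24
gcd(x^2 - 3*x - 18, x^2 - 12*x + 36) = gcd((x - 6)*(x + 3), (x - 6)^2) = x - 6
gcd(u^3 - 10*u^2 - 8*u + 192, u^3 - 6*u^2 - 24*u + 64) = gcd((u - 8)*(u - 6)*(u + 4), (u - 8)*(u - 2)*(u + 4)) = u^2 - 4*u - 32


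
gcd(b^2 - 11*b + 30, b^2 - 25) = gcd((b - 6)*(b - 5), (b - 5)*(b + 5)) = b - 5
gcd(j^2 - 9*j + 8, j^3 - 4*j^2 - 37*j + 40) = j^2 - 9*j + 8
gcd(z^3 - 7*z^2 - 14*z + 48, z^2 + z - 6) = z^2 + z - 6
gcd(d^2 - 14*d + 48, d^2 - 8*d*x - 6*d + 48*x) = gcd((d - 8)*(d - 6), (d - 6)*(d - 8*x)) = d - 6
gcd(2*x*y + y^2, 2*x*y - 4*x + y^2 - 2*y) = 2*x + y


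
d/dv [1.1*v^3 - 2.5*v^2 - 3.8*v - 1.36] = 3.3*v^2 - 5.0*v - 3.8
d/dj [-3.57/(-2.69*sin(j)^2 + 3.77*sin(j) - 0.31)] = (13.4589 - 19.2066*sin(j))*cos(j)/(2.69*sin(j)^2 - 3.77*sin(j) + 0.31)^2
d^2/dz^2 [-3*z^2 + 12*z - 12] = -6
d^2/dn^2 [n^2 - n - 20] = 2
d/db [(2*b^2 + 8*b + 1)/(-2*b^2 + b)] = (18*b^2 + 4*b - 1)/(b^2*(4*b^2 - 4*b + 1))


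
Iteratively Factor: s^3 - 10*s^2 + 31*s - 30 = (s - 2)*(s^2 - 8*s + 15) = (s - 5)*(s - 2)*(s - 3)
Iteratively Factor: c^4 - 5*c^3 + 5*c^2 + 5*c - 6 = (c - 3)*(c^3 - 2*c^2 - c + 2) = (c - 3)*(c - 1)*(c^2 - c - 2) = (c - 3)*(c - 2)*(c - 1)*(c + 1)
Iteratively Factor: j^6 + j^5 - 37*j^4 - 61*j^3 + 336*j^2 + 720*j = (j + 3)*(j^5 - 2*j^4 - 31*j^3 + 32*j^2 + 240*j) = j*(j + 3)*(j^4 - 2*j^3 - 31*j^2 + 32*j + 240) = j*(j + 3)*(j + 4)*(j^3 - 6*j^2 - 7*j + 60) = j*(j - 5)*(j + 3)*(j + 4)*(j^2 - j - 12) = j*(j - 5)*(j + 3)^2*(j + 4)*(j - 4)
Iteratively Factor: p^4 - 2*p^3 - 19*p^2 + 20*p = (p - 1)*(p^3 - p^2 - 20*p) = (p - 5)*(p - 1)*(p^2 + 4*p) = (p - 5)*(p - 1)*(p + 4)*(p)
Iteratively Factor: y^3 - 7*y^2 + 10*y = (y - 5)*(y^2 - 2*y) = (y - 5)*(y - 2)*(y)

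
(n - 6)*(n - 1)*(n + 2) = n^3 - 5*n^2 - 8*n + 12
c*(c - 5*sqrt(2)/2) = c^2 - 5*sqrt(2)*c/2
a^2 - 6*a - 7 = (a - 7)*(a + 1)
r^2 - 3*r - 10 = (r - 5)*(r + 2)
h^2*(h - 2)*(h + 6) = h^4 + 4*h^3 - 12*h^2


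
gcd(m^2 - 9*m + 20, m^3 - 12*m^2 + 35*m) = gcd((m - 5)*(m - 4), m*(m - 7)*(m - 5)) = m - 5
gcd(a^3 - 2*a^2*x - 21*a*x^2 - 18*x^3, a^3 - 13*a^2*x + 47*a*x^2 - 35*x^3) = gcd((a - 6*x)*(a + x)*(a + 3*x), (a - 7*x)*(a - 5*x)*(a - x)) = 1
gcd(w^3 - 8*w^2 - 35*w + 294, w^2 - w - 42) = w^2 - w - 42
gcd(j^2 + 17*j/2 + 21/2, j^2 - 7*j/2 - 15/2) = j + 3/2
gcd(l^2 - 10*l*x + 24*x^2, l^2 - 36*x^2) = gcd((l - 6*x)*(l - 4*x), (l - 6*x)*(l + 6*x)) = -l + 6*x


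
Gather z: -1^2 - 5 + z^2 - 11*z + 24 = z^2 - 11*z + 18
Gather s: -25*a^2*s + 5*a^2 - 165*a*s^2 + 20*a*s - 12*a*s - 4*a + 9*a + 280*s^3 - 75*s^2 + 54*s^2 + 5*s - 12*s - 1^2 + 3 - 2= 5*a^2 + 5*a + 280*s^3 + s^2*(-165*a - 21) + s*(-25*a^2 + 8*a - 7)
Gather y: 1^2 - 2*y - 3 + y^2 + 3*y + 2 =y^2 + y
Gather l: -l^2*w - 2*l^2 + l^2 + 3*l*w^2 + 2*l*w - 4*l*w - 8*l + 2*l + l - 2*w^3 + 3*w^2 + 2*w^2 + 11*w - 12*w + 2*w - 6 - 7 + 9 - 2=l^2*(-w - 1) + l*(3*w^2 - 2*w - 5) - 2*w^3 + 5*w^2 + w - 6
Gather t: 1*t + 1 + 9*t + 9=10*t + 10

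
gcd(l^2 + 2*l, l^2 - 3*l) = l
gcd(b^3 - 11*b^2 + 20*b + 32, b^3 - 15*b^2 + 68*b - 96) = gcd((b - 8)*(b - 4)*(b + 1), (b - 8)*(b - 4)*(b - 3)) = b^2 - 12*b + 32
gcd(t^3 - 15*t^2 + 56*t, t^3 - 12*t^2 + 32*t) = t^2 - 8*t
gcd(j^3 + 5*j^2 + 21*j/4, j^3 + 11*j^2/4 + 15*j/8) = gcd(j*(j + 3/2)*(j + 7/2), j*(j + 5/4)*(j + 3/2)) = j^2 + 3*j/2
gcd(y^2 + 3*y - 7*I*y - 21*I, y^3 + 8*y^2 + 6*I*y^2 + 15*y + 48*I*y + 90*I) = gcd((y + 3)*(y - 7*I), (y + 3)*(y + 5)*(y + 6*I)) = y + 3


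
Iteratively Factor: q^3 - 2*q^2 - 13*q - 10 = (q + 1)*(q^2 - 3*q - 10) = (q + 1)*(q + 2)*(q - 5)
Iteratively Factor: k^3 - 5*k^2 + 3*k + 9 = (k - 3)*(k^2 - 2*k - 3) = (k - 3)*(k + 1)*(k - 3)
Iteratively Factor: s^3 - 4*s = (s)*(s^2 - 4) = s*(s + 2)*(s - 2)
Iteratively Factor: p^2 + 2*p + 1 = (p + 1)*(p + 1)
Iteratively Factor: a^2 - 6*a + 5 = (a - 1)*(a - 5)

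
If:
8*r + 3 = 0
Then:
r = -3/8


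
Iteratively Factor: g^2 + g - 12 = (g + 4)*(g - 3)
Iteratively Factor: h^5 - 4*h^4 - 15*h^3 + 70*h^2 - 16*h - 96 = (h - 3)*(h^4 - h^3 - 18*h^2 + 16*h + 32) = (h - 3)*(h + 1)*(h^3 - 2*h^2 - 16*h + 32) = (h - 3)*(h + 1)*(h + 4)*(h^2 - 6*h + 8) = (h - 4)*(h - 3)*(h + 1)*(h + 4)*(h - 2)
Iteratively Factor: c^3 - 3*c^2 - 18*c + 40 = (c - 2)*(c^2 - c - 20) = (c - 2)*(c + 4)*(c - 5)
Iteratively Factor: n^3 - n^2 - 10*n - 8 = (n + 1)*(n^2 - 2*n - 8) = (n + 1)*(n + 2)*(n - 4)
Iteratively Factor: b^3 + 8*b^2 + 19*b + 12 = (b + 3)*(b^2 + 5*b + 4) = (b + 1)*(b + 3)*(b + 4)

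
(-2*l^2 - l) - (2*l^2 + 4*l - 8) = -4*l^2 - 5*l + 8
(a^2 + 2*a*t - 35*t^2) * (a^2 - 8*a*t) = a^4 - 6*a^3*t - 51*a^2*t^2 + 280*a*t^3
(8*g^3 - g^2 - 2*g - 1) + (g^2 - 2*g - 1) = 8*g^3 - 4*g - 2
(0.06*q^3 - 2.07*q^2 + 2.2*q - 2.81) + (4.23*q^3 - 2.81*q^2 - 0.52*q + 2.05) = 4.29*q^3 - 4.88*q^2 + 1.68*q - 0.76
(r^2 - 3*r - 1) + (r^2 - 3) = 2*r^2 - 3*r - 4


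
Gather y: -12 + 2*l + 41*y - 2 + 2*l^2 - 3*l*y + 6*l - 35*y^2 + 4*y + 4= 2*l^2 + 8*l - 35*y^2 + y*(45 - 3*l) - 10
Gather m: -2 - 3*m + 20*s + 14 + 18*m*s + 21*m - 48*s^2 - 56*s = m*(18*s + 18) - 48*s^2 - 36*s + 12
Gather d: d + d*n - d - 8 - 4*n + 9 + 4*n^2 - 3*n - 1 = d*n + 4*n^2 - 7*n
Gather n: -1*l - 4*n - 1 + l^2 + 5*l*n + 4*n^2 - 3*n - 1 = l^2 - l + 4*n^2 + n*(5*l - 7) - 2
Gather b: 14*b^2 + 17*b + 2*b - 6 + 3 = 14*b^2 + 19*b - 3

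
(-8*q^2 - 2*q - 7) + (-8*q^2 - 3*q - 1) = -16*q^2 - 5*q - 8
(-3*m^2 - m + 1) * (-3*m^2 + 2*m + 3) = 9*m^4 - 3*m^3 - 14*m^2 - m + 3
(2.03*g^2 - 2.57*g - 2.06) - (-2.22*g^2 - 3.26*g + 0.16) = 4.25*g^2 + 0.69*g - 2.22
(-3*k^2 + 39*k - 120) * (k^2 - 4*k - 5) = -3*k^4 + 51*k^3 - 261*k^2 + 285*k + 600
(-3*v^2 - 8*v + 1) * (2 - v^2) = 3*v^4 + 8*v^3 - 7*v^2 - 16*v + 2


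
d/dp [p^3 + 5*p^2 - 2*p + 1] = 3*p^2 + 10*p - 2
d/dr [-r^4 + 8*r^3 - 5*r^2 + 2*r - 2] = -4*r^3 + 24*r^2 - 10*r + 2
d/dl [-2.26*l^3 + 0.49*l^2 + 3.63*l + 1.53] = -6.78*l^2 + 0.98*l + 3.63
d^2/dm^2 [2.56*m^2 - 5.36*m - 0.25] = 5.12000000000000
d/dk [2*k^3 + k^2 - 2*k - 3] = 6*k^2 + 2*k - 2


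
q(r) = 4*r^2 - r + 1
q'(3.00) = 23.00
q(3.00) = 34.00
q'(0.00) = -1.00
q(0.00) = 1.00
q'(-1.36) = -11.88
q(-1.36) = 9.76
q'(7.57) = 59.56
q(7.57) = 222.65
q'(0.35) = 1.80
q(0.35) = 1.14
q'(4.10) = 31.80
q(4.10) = 64.14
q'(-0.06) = -1.48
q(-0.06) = 1.07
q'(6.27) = 49.16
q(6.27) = 151.98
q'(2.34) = 17.72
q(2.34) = 20.56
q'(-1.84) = -15.72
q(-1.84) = 16.38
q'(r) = 8*r - 1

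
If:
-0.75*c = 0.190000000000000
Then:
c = -0.25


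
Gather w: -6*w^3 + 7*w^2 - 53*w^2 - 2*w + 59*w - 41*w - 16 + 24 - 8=-6*w^3 - 46*w^2 + 16*w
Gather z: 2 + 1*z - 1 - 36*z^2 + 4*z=-36*z^2 + 5*z + 1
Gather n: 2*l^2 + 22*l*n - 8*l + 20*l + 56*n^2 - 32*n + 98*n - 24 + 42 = 2*l^2 + 12*l + 56*n^2 + n*(22*l + 66) + 18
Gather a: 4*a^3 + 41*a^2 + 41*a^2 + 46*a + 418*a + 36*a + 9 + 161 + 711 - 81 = 4*a^3 + 82*a^2 + 500*a + 800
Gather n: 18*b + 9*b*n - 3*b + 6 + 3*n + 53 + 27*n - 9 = 15*b + n*(9*b + 30) + 50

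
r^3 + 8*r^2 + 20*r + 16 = (r + 2)^2*(r + 4)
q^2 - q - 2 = (q - 2)*(q + 1)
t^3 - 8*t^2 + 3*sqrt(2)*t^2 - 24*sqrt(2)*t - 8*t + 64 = (t - 8)*(t - sqrt(2))*(t + 4*sqrt(2))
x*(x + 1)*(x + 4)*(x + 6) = x^4 + 11*x^3 + 34*x^2 + 24*x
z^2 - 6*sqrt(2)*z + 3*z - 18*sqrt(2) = (z + 3)*(z - 6*sqrt(2))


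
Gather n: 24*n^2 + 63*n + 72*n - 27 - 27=24*n^2 + 135*n - 54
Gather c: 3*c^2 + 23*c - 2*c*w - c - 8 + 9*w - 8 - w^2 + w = 3*c^2 + c*(22 - 2*w) - w^2 + 10*w - 16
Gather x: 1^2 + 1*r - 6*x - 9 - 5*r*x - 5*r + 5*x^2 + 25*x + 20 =-4*r + 5*x^2 + x*(19 - 5*r) + 12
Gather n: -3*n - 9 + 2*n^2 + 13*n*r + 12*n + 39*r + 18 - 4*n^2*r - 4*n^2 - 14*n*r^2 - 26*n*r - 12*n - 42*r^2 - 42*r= n^2*(-4*r - 2) + n*(-14*r^2 - 13*r - 3) - 42*r^2 - 3*r + 9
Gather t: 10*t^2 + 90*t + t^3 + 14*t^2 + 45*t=t^3 + 24*t^2 + 135*t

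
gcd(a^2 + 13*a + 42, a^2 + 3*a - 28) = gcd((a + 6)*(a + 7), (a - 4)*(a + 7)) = a + 7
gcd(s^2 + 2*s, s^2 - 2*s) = s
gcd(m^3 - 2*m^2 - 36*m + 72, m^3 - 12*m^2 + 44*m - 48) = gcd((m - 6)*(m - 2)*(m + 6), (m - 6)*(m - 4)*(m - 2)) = m^2 - 8*m + 12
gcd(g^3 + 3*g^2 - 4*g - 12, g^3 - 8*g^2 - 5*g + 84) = g + 3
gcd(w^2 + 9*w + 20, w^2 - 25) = w + 5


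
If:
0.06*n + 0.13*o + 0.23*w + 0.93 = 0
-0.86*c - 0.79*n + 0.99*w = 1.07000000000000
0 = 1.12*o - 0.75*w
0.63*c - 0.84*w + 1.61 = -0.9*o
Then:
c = -3.60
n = -0.90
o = -1.85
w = -2.76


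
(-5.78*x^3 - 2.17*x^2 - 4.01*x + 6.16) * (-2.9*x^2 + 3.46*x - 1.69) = 16.762*x^5 - 13.7058*x^4 + 13.889*x^3 - 28.0713*x^2 + 28.0905*x - 10.4104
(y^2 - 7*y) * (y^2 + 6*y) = y^4 - y^3 - 42*y^2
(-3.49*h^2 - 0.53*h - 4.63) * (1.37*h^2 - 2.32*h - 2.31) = -4.7813*h^4 + 7.3707*h^3 + 2.9484*h^2 + 11.9659*h + 10.6953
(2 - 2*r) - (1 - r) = 1 - r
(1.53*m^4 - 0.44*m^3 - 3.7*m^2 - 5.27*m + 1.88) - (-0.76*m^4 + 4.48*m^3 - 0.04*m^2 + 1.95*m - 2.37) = 2.29*m^4 - 4.92*m^3 - 3.66*m^2 - 7.22*m + 4.25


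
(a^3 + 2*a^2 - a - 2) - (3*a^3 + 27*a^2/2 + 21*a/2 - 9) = -2*a^3 - 23*a^2/2 - 23*a/2 + 7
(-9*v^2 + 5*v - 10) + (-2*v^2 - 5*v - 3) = -11*v^2 - 13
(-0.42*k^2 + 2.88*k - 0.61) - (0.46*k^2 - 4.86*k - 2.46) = -0.88*k^2 + 7.74*k + 1.85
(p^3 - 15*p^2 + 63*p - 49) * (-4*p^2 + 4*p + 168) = -4*p^5 + 64*p^4 - 144*p^3 - 2072*p^2 + 10388*p - 8232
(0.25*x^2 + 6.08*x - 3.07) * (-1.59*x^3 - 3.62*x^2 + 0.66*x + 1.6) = -0.3975*x^5 - 10.5722*x^4 - 16.9633*x^3 + 15.5262*x^2 + 7.7018*x - 4.912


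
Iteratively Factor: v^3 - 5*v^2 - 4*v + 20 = (v - 5)*(v^2 - 4) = (v - 5)*(v - 2)*(v + 2)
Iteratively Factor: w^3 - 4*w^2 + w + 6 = (w + 1)*(w^2 - 5*w + 6) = (w - 3)*(w + 1)*(w - 2)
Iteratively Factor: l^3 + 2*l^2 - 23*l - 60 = (l + 3)*(l^2 - l - 20) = (l + 3)*(l + 4)*(l - 5)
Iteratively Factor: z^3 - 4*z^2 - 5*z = (z - 5)*(z^2 + z) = (z - 5)*(z + 1)*(z)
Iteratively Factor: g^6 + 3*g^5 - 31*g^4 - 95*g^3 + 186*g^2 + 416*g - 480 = (g - 2)*(g^5 + 5*g^4 - 21*g^3 - 137*g^2 - 88*g + 240) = (g - 2)*(g + 3)*(g^4 + 2*g^3 - 27*g^2 - 56*g + 80) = (g - 2)*(g - 1)*(g + 3)*(g^3 + 3*g^2 - 24*g - 80) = (g - 2)*(g - 1)*(g + 3)*(g + 4)*(g^2 - g - 20) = (g - 2)*(g - 1)*(g + 3)*(g + 4)^2*(g - 5)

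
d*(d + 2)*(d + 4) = d^3 + 6*d^2 + 8*d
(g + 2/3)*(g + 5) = g^2 + 17*g/3 + 10/3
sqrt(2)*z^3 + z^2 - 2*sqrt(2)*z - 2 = (z - sqrt(2))*(z + sqrt(2))*(sqrt(2)*z + 1)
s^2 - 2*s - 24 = (s - 6)*(s + 4)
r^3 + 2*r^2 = r^2*(r + 2)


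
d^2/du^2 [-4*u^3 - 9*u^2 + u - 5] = -24*u - 18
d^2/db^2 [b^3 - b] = 6*b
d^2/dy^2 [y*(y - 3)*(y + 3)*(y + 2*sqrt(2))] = 12*y^2 + 12*sqrt(2)*y - 18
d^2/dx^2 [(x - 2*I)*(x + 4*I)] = 2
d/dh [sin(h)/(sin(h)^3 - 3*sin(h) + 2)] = (2 - 2*sin(h)^3)*cos(h)/(sin(h)^3 - 3*sin(h) + 2)^2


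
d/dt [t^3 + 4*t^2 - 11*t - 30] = 3*t^2 + 8*t - 11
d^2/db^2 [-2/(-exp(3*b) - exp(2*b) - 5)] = 2*(2*(3*exp(b) + 2)^2*exp(2*b) - (9*exp(b) + 4)*(exp(3*b) + exp(2*b) + 5))*exp(2*b)/(exp(3*b) + exp(2*b) + 5)^3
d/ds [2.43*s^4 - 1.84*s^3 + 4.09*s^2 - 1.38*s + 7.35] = 9.72*s^3 - 5.52*s^2 + 8.18*s - 1.38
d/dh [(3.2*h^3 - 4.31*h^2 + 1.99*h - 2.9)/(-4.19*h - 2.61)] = (-26.816*h^3 - 6.9971*h^2 + 22.4982*h - 17.3449)/(17.5561*h^2 + 21.8718*h + 6.8121)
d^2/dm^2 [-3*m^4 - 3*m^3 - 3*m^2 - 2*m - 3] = -36*m^2 - 18*m - 6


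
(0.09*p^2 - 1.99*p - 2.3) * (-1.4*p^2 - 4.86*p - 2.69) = -0.126*p^4 + 2.3486*p^3 + 12.6493*p^2 + 16.5311*p + 6.187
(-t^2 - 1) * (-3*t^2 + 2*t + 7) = 3*t^4 - 2*t^3 - 4*t^2 - 2*t - 7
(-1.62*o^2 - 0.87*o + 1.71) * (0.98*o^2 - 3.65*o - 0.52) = -1.5876*o^4 + 5.0604*o^3 + 5.6937*o^2 - 5.7891*o - 0.8892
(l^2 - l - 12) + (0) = l^2 - l - 12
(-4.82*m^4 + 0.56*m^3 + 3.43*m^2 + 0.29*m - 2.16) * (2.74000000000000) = -13.2068*m^4 + 1.5344*m^3 + 9.3982*m^2 + 0.7946*m - 5.9184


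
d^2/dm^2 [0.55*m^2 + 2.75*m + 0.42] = 1.10000000000000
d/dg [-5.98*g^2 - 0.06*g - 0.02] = -11.96*g - 0.06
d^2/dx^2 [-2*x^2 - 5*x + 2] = -4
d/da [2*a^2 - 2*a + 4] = 4*a - 2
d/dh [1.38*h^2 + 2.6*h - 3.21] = 2.76*h + 2.6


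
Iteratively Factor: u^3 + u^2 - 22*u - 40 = (u + 2)*(u^2 - u - 20) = (u + 2)*(u + 4)*(u - 5)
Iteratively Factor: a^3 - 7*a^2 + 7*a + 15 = (a + 1)*(a^2 - 8*a + 15) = (a - 5)*(a + 1)*(a - 3)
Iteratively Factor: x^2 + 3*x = (x + 3)*(x)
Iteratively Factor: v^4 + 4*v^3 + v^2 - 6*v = (v + 3)*(v^3 + v^2 - 2*v) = v*(v + 3)*(v^2 + v - 2) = v*(v - 1)*(v + 3)*(v + 2)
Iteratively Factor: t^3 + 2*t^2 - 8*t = (t - 2)*(t^2 + 4*t) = (t - 2)*(t + 4)*(t)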